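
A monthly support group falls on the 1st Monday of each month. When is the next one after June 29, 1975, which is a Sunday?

July 7, 1975

June 1975 starts on a Sunday, so its 1st Monday is June 2, 1975 (1 day in).
That is not after June 29, 1975, so look at July 1975.
July 1975 starts on a Tuesday, so its 1st Monday is July 7, 1975 (6 days in).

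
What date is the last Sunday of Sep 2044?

Sep 25, 2044

Sep 2044 begins on a Thursday, so the first Sunday is Sep 4 (3 days later).
Sep 2044 has 30 days. Adding weeks: 4, 11, 18, 25 — the last one ≤ 30 is the 25th.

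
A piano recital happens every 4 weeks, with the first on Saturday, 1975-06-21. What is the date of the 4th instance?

1975-09-13

The 4th occurrence is 3 intervals after the first: 3 × 28 = 84 days after 1975-06-21.
June has 30 days — 9 days to the end of June leaves 75.
July has 31 days (44 left).
August has 31 days (13 left).
13 days into September → 1975-09-13.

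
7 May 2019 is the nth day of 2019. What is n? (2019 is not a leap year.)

Days in months before May: 31 + 28 + 31 + 30 = 120.
Plus 7 days into May → day 127.

127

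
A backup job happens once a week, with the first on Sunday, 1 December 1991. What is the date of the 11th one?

9 February 1992

The 11th occurrence is 10 intervals after the first: 10 × 7 = 70 days after 1 December 1991.
December has 31 days — 30 days to the end of December leaves 40.
January has 31 days (9 left).
9 days into February → 9 February 1992.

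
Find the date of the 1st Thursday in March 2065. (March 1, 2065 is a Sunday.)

March 2065 begins on a Sunday, so the first Thursday is March 5 (4 days later).

5 March 2065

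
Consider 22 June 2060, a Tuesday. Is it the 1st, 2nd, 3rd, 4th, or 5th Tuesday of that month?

4th

Day 22 falls in week ⌈22/7⌉ of the month.
Days 1–7 hold the 1st Tuesday, 8–14 the 2nd, 15–21 the 3rd, 22–28 the 4th, 29–31 the 5th.
22 is in the range for the 4th.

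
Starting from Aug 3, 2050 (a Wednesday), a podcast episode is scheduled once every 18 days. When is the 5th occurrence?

The 5th occurrence is 4 intervals after the first: 4 × 18 = 72 days after Aug 3, 2050.
Aug has 31 days — 28 days to the end of Aug leaves 44.
Sep has 30 days (14 left).
14 days into Oct → Oct 14, 2050.

Oct 14, 2050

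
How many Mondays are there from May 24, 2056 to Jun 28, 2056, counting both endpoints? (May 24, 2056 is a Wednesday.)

May 24, 2056 is a Wednesday; the first Monday on or after it is May 29, 2056 (5 days later).
From May 29, 2056 to Jun 28, 2056: 2 + 28 = 30 days (rest of May, Jun).
30 ÷ 7 = 4 full weeks with remainder 2, so 4 more Mondays after the first → 5.

5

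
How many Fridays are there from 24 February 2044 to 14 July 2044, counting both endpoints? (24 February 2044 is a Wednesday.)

24 February 2044 is a Wednesday; the first Friday on or after it is 26 February 2044 (2 days later).
From 26 February 2044 to 14 July 2044: 3 + 31 + 30 + 31 + 30 + 14 = 139 days (rest of February, March, April, May, June, July).
139 ÷ 7 = 19 full weeks with remainder 6, so 19 more Fridays after the first → 20.

20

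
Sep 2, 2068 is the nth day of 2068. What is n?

246

Days in months before Sep: 31 + 29 + 31 + 30 + 31 + 30 + 31 + 31 = 244.
Plus 2 days into Sep → day 246.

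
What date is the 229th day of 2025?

January has 31 days (229 − 31 = 198 remain).
February has 28 days (198 − 28 = 170 remain).
March has 31 days (170 − 31 = 139 remain).
April has 30 days (139 − 30 = 109 remain).
May has 31 days (109 − 31 = 78 remain).
June has 30 days (78 − 30 = 48 remain).
July has 31 days (48 − 31 = 17 remain).
17 into August → August 17.

August 17, 2025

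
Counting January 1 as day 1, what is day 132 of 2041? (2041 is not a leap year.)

May 12, 2041

January has 31 days (132 − 31 = 101 remain).
February has 28 days (101 − 28 = 73 remain).
March has 31 days (73 − 31 = 42 remain).
April has 30 days (42 − 30 = 12 remain).
12 into May → May 12.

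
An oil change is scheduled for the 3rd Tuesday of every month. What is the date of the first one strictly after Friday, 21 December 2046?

15 January 2047

December 2046 starts on a Saturday; its first Tuesday is the 4th, so the 3rd Tuesday is the 18th — 18 December 2046.
That is not after 21 December 2046, so look at January 2047.
January 2047 starts on a Tuesday; its first Tuesday is the 1st, so the 3rd Tuesday is the 15th — 15 January 2047.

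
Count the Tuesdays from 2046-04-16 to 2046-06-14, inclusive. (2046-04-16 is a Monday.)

9

2046-04-16 is a Monday; the first Tuesday on or after it is 2046-04-17 (1 day later).
From 2046-04-17 to 2046-06-14: 13 + 31 + 14 = 58 days (rest of April, May, June).
58 ÷ 7 = 8 full weeks with remainder 2, so 8 more Tuesdays after the first → 9.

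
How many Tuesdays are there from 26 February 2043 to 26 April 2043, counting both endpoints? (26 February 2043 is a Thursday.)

26 February 2043 is a Thursday; the first Tuesday on or after it is 3 March 2043 (5 days later).
From 3 March 2043 to 26 April 2043: 28 + 26 = 54 days (rest of March, April).
54 ÷ 7 = 7 full weeks with remainder 5, so 7 more Tuesdays after the first → 8.

8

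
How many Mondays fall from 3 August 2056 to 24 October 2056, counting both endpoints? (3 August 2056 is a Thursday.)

3 August 2056 is a Thursday; the first Monday on or after it is 7 August 2056 (4 days later).
From 7 August 2056 to 24 October 2056: 24 + 30 + 24 = 78 days (rest of August, September, October).
78 ÷ 7 = 11 full weeks with remainder 1, so 11 more Mondays after the first → 12.

12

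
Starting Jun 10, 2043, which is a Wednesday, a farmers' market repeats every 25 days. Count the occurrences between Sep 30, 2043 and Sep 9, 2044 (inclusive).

Occurrences land 25·i days after Jun 10, 2043 for i = 0, 1, 2, …
Sep 30, 2043 is 112 days after the start; 112 ÷ 25 = 4 remainder 12; since the remainder is 12, round up to i = 5. First occurrence in the window: #6 on Oct 13, 2043 (5×25 = 125 days in).
Sep 9, 2044 is 457 days after the start; 457 ÷ 25 = 18 remainder 7. Last occurrence in the window: #19 on Sep 2, 2044.
Occurrences #6 through #19: 14 in total.

14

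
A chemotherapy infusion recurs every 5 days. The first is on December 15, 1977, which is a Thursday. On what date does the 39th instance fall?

June 23, 1978

The 39th occurrence is 38 intervals after the first: 38 × 5 = 190 days after December 15, 1977.
December has 31 days — 16 days to the end of December leaves 174.
January has 31 days (143 left).
February has 28 days (115 left).
March has 31 days (84 left).
April has 30 days (54 left).
May has 31 days (23 left).
23 days into June → June 23, 1978.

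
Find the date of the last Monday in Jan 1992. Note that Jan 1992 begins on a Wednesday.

Jan 1992 begins on a Wednesday, so the first Monday is Jan 6 (5 days later).
Jan 1992 has 31 days. Adding weeks: 6, 13, 20, 27 — the last one ≤ 31 is the 27th.

Jan 27, 1992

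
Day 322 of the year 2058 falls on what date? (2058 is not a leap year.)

18 November 2058

January has 31 days (322 − 31 = 291 remain).
February has 28 days (291 − 28 = 263 remain).
March has 31 days (263 − 31 = 232 remain).
April has 30 days (232 − 30 = 202 remain).
May has 31 days (202 − 31 = 171 remain).
June has 30 days (171 − 30 = 141 remain).
July has 31 days (141 − 31 = 110 remain).
August has 31 days (110 − 31 = 79 remain).
September has 30 days (79 − 30 = 49 remain).
October has 31 days (49 − 31 = 18 remain).
18 into November → November 18.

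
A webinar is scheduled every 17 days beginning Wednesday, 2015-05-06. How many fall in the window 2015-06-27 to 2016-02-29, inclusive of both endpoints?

14

Occurrences land 17·i days after 2015-05-06 for i = 0, 1, 2, …
2015-06-27 is 52 days after the start; 52 ÷ 17 = 3 remainder 1; since the remainder is 1, round up to i = 4. First occurrence in the window: #5 on 2015-07-13 (4×17 = 68 days in).
2016-02-29 is 299 days after the start; 299 ÷ 17 = 17 remainder 10. Last occurrence in the window: #18 on 2016-02-19.
Occurrences #5 through #18: 14 in total.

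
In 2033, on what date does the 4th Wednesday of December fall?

December 28, 2033

The first Wednesday of December 2033 is December 7.
The 4th Wednesday is 3 weeks later: 7 + 21 = 28.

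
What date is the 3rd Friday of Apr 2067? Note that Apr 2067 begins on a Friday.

Apr 15, 2067

Apr 2067 begins on a Friday, so the first Friday is Apr 1.
The 3rd Friday is 2 weeks later: 1 + 14 = 15.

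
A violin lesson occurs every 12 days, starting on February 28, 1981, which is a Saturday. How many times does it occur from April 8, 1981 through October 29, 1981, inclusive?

17

Occurrences land 12·i days after February 28, 1981 for i = 0, 1, 2, …
April 8, 1981 is 39 days after the start; 39 ÷ 12 = 3 remainder 3; since the remainder is 3, round up to i = 4. First occurrence in the window: #5 on April 17, 1981 (4×12 = 48 days in).
October 29, 1981 is 243 days after the start; 243 ÷ 12 = 20 remainder 3. Last occurrence in the window: #21 on October 26, 1981.
Occurrences #5 through #21: 17 in total.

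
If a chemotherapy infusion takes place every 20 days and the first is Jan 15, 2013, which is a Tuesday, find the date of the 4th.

The 4th occurrence is 3 intervals after the first: 3 × 20 = 60 days after Jan 15, 2013.
Jan has 31 days — 16 days to the end of Jan leaves 44.
Feb has 28 days (16 left).
16 days into Mar → Mar 16, 2013.

Mar 16, 2013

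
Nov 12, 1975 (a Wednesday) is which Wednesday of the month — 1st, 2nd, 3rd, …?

2nd

Day 12 falls in week ⌈12/7⌉ of the month.
Days 1–7 hold the 1st Wednesday, 8–14 the 2nd, 15–21 the 3rd, 22–28 the 4th, 29–31 the 5th.
12 is in the range for the 2nd.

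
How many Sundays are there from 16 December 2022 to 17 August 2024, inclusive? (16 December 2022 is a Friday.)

87

16 December 2022 is a Friday; the first Sunday on or after it is 18 December 2022 (2 days later).
From 18 December 2022 to 17 August 2024: 13 + 365 + 230 = 608 days (rest of 2022, 2023, to 17 August 2024 in 2024).
608 ÷ 7 = 86 full weeks with remainder 6, so 86 more Sundays after the first → 87.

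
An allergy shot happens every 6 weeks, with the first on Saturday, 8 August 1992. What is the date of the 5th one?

23 January 1993

The 5th occurrence is 4 intervals after the first: 4 × 42 = 168 days after 8 August 1992.
August has 31 days — 23 days to the end of August leaves 145.
September has 30 days (115 left).
October has 31 days (84 left).
November has 30 days (54 left).
December has 31 days (23 left).
23 days into January → 23 January 1993.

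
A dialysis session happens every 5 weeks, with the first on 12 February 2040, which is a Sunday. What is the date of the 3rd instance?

22 April 2040

The 3rd occurrence is 2 intervals after the first: 2 × 35 = 70 days after 12 February 2040.
February has 29 days — 17 days to the end of February leaves 53.
March has 31 days (22 left).
22 days into April → 22 April 2040.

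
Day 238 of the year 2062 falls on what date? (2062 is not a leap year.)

August 26, 2062

January has 31 days (238 − 31 = 207 remain).
February has 28 days (207 − 28 = 179 remain).
March has 31 days (179 − 31 = 148 remain).
April has 30 days (148 − 30 = 118 remain).
May has 31 days (118 − 31 = 87 remain).
June has 30 days (87 − 30 = 57 remain).
July has 31 days (57 − 31 = 26 remain).
26 into August → August 26.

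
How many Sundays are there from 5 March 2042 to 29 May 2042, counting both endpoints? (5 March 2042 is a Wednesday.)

5 March 2042 is a Wednesday; the first Sunday on or after it is 9 March 2042 (4 days later).
From 9 March 2042 to 29 May 2042: 22 + 30 + 29 = 81 days (rest of March, April, May).
81 ÷ 7 = 11 full weeks with remainder 4, so 11 more Sundays after the first → 12.

12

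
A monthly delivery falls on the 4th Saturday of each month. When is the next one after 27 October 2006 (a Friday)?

28 October 2006

October 2006 starts on a Sunday; its first Saturday is the 7th, so the 4th Saturday is the 28th — 28 October 2006.
28 October 2006 is after 27 October 2006, so that is the next one.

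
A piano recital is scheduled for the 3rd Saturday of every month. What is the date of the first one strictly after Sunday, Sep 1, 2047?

Sep 21, 2047

Sep 2047 starts on a Sunday; its first Saturday is the 7th, so the 3rd Saturday is the 21st — Sep 21, 2047.
Sep 21, 2047 is after Sep 1, 2047, so that is the next one.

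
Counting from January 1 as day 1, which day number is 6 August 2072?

Days in months before August: 31 + 29 + 31 + 30 + 31 + 30 + 31 = 213.
Plus 6 days into August → day 219.

219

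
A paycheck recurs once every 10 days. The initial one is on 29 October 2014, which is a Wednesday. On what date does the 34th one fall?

24 September 2015

The 34th occurrence is 33 intervals after the first: 33 × 10 = 330 days after 29 October 2014.
October has 31 days — 2 days to the end of October leaves 328.
November has 30 days (298 left).
December has 31 days (267 left).
January has 31 days (236 left).
February has 28 days (208 left).
March has 31 days (177 left).
April has 30 days (147 left).
May has 31 days (116 left).
June has 30 days (86 left).
July has 31 days (55 left).
August has 31 days (24 left).
24 days into September → 24 September 2015.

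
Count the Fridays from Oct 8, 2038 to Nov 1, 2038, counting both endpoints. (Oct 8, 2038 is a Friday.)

4

Oct 8, 2038 is a Friday; the first Friday on or after it is Oct 8, 2038.
From Oct 8, 2038 to Nov 1, 2038: 23 + 1 = 24 days (rest of Oct, Nov).
24 ÷ 7 = 3 full weeks with remainder 3, so 3 more Fridays after the first → 4.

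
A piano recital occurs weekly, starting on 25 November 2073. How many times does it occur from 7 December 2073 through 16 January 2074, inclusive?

6

Occurrences land 7·i days after 25 November 2073 for i = 0, 1, 2, …
7 December 2073 is 12 days after the start; 12 ÷ 7 = 1 remainder 5; since the remainder is 5, round up to i = 2. First occurrence in the window: #3 on 9 December 2073 (2×7 = 14 days in).
16 January 2074 is 52 days after the start; 52 ÷ 7 = 7 remainder 3. Last occurrence in the window: #8 on 13 January 2074.
Occurrences #3 through #8: 6 in total.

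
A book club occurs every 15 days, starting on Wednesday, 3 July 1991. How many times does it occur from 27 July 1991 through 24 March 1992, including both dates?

Occurrences land 15·i days after 3 July 1991 for i = 0, 1, 2, …
27 July 1991 is 24 days after the start; 24 ÷ 15 = 1 remainder 9; since the remainder is 9, round up to i = 2. First occurrence in the window: #3 on 2 August 1991 (2×15 = 30 days in).
24 March 1992 is 265 days after the start; 265 ÷ 15 = 17 remainder 10. Last occurrence in the window: #18 on 14 March 1992.
Occurrences #3 through #18: 16 in total.

16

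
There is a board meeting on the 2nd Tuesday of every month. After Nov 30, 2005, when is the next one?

Dec 13, 2005

Nov 2005 starts on a Tuesday; its first Tuesday is the 1st, so the 2nd Tuesday is the 8th — Nov 8, 2005.
That is not after Nov 30, 2005, so look at Dec 2005.
Dec 2005 starts on a Thursday; its first Tuesday is the 6th, so the 2nd Tuesday is the 13th — Dec 13, 2005.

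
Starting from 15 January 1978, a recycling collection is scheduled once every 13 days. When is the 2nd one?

The 2nd occurrence is 1 interval after the first: 1 × 13 = 13 days after 15 January 1978.
13 days later is 28 January 1978.

28 January 1978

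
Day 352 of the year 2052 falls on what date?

Dec 17, 2052

Jan has 31 days (352 − 31 = 321 remain).
Feb has 29 days (321 − 29 = 292 remain).
Mar has 31 days (292 − 31 = 261 remain).
Apr has 30 days (261 − 30 = 231 remain).
May has 31 days (231 − 31 = 200 remain).
Jun has 30 days (200 − 30 = 170 remain).
Jul has 31 days (170 − 31 = 139 remain).
Aug has 31 days (139 − 31 = 108 remain).
Sep has 30 days (108 − 30 = 78 remain).
Oct has 31 days (78 − 31 = 47 remain).
Nov has 30 days (47 − 30 = 17 remain).
17 into Dec → Dec 17.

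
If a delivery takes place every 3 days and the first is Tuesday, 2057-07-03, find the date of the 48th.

The 48th occurrence is 47 intervals after the first: 47 × 3 = 141 days after 2057-07-03.
July has 31 days — 28 days to the end of July leaves 113.
August has 31 days (82 left).
September has 30 days (52 left).
October has 31 days (21 left).
21 days into November → 2057-11-21.

2057-11-21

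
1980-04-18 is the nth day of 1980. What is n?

Days in months before April: 31 + 29 + 31 = 91.
Plus 18 days into April → day 109.

109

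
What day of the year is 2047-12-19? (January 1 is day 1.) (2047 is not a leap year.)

Days in months before December: 31 + 28 + 31 + 30 + 31 + 30 + 31 + 31 + 30 + 31 + 30 = 334.
Plus 19 days into December → day 353.

353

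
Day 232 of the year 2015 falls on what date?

August 20, 2015

January has 31 days (232 − 31 = 201 remain).
February has 28 days (201 − 28 = 173 remain).
March has 31 days (173 − 31 = 142 remain).
April has 30 days (142 − 30 = 112 remain).
May has 31 days (112 − 31 = 81 remain).
June has 30 days (81 − 30 = 51 remain).
July has 31 days (51 − 31 = 20 remain).
20 into August → August 20.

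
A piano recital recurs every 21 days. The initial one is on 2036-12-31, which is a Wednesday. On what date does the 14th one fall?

The 14th occurrence is 13 intervals after the first: 13 × 21 = 273 days after 2036-12-31.
December has 31 days — 0 days to the end of December leaves 273.
January has 31 days (242 left).
February has 28 days (214 left).
March has 31 days (183 left).
April has 30 days (153 left).
May has 31 days (122 left).
June has 30 days (92 left).
July has 31 days (61 left).
August has 31 days (30 left).
30 days into September → 2037-09-30.

2037-09-30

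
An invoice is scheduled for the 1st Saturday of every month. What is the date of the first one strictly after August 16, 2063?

September 1, 2063

August 2063 starts on a Wednesday, so its 1st Saturday is August 4, 2063 (3 days in).
That is not after August 16, 2063, so look at September 2063.
September 2063 starts on a Saturday, so its 1st Saturday is September 1, 2063.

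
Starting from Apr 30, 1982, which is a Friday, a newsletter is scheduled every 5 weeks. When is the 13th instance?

Jun 24, 1983

The 13th occurrence is 12 intervals after the first: 12 × 35 = 420 days after Apr 30, 1982.
Apr has 30 days — 0 days to the end of Apr leaves 420.
From end of Apr to end of 1982 is 245 days (175 left).
Jan has 31 days (144 left).
Feb has 28 days (116 left).
Mar has 31 days (85 left).
Apr has 30 days (55 left).
May has 31 days (24 left).
24 days into Jun → Jun 24, 1983.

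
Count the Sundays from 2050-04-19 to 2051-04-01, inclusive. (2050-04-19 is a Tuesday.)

49

2050-04-19 is a Tuesday; the first Sunday on or after it is 2050-04-24 (5 days later).
From 2050-04-24 to 2051-04-01: 251 + 91 = 342 days (rest of 2050, to 2051-04-01 in 2051).
342 ÷ 7 = 48 full weeks with remainder 6, so 48 more Sundays after the first → 49.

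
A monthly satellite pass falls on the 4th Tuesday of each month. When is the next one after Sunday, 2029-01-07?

January 2029 starts on a Monday; its first Tuesday is the 2nd, so the 4th Tuesday is the 23rd — 2029-01-23.
2029-01-23 is after 2029-01-07, so that is the next one.

2029-01-23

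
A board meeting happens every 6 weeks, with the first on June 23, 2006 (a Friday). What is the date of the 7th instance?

The 7th occurrence is 6 intervals after the first: 6 × 42 = 252 days after June 23, 2006.
June has 30 days — 7 days to the end of June leaves 245.
July has 31 days (214 left).
August has 31 days (183 left).
September has 30 days (153 left).
October has 31 days (122 left).
November has 30 days (92 left).
December has 31 days (61 left).
January has 31 days (30 left).
February has 28 days (2 left).
2 days into March → March 2, 2007.

March 2, 2007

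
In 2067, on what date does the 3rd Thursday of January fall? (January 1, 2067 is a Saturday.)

January 2067 begins on a Saturday, so the first Thursday is January 6 (5 days later).
The 3rd Thursday is 2 weeks later: 6 + 14 = 20.

2067-01-20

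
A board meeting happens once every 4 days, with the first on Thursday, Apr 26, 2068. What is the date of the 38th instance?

Sep 21, 2068

The 38th occurrence is 37 intervals after the first: 37 × 4 = 148 days after Apr 26, 2068.
Apr has 30 days — 4 days to the end of Apr leaves 144.
May has 31 days (113 left).
Jun has 30 days (83 left).
Jul has 31 days (52 left).
Aug has 31 days (21 left).
21 days into Sep → Sep 21, 2068.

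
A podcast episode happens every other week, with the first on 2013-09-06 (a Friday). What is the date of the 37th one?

The 37th occurrence is 36 intervals after the first: 36 × 14 = 504 days after 2013-09-06.
September has 30 days — 24 days to the end of September leaves 480.
From end of September to end of 2013 is 92 days (388 left).
2014 has 365 days (23 left).
23 days into January → 2015-01-23.

2015-01-23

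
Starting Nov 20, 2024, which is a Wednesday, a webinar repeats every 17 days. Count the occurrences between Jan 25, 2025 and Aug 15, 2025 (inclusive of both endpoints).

Occurrences land 17·i days after Nov 20, 2024 for i = 0, 1, 2, …
Jan 25, 2025 is 66 days after the start; 66 ÷ 17 = 3 remainder 15; since the remainder is 15, round up to i = 4. First occurrence in the window: #5 on Jan 27, 2025 (4×17 = 68 days in).
Aug 15, 2025 is 268 days after the start; 268 ÷ 17 = 15 remainder 13. Last occurrence in the window: #16 on Aug 2, 2025.
Occurrences #5 through #16: 12 in total.

12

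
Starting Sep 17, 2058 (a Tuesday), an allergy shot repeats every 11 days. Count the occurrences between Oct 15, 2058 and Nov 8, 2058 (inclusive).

Occurrences land 11·i days after Sep 17, 2058 for i = 0, 1, 2, …
Oct 15, 2058 is 28 days after the start; 28 ÷ 11 = 2 remainder 6; since the remainder is 6, round up to i = 3. First occurrence in the window: #4 on Oct 20, 2058 (3×11 = 33 days in).
Nov 8, 2058 is 52 days after the start; 52 ÷ 11 = 4 remainder 8. Last occurrence in the window: #5 on Oct 31, 2058.
Occurrences #4 through #5: 2 in total.

2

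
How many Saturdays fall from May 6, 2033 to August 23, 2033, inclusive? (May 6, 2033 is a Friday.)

16

May 6, 2033 is a Friday; the first Saturday on or after it is May 7, 2033 (1 day later).
From May 7, 2033 to August 23, 2033: 24 + 30 + 31 + 23 = 108 days (rest of May, June, July, August).
108 ÷ 7 = 15 full weeks with remainder 3, so 15 more Saturdays after the first → 16.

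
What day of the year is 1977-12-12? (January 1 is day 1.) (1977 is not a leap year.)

346

Days in months before December: 31 + 28 + 31 + 30 + 31 + 30 + 31 + 31 + 30 + 31 + 30 = 334.
Plus 12 days into December → day 346.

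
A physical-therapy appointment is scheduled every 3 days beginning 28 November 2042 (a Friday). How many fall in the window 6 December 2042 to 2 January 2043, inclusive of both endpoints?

9

Occurrences land 3·i days after 28 November 2042 for i = 0, 1, 2, …
6 December 2042 is 8 days after the start; 8 ÷ 3 = 2 remainder 2; since the remainder is 2, round up to i = 3. First occurrence in the window: #4 on 7 December 2042 (3×3 = 9 days in).
2 January 2043 is 35 days after the start; 35 ÷ 3 = 11 remainder 2. Last occurrence in the window: #12 on 31 December 2042.
Occurrences #4 through #12: 9 in total.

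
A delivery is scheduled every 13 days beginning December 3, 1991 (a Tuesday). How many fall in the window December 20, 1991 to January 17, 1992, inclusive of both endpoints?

Occurrences land 13·i days after December 3, 1991 for i = 0, 1, 2, …
December 20, 1991 is 17 days after the start; 17 ÷ 13 = 1 remainder 4; since the remainder is 4, round up to i = 2. First occurrence in the window: #3 on December 29, 1991 (2×13 = 26 days in).
January 17, 1992 is 45 days after the start; 45 ÷ 13 = 3 remainder 6. Last occurrence in the window: #4 on January 11, 1992.
Occurrences #3 through #4: 2 in total.

2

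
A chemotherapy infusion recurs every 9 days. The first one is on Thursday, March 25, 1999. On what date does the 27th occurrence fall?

November 14, 1999

The 27th occurrence is 26 intervals after the first: 26 × 9 = 234 days after March 25, 1999.
March has 31 days — 6 days to the end of March leaves 228.
April has 30 days (198 left).
May has 31 days (167 left).
June has 30 days (137 left).
July has 31 days (106 left).
August has 31 days (75 left).
September has 30 days (45 left).
October has 31 days (14 left).
14 days into November → November 14, 1999.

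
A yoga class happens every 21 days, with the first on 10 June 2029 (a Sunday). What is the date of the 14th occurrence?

10 March 2030

The 14th occurrence is 13 intervals after the first: 13 × 21 = 273 days after 10 June 2029.
June has 30 days — 20 days to the end of June leaves 253.
July has 31 days (222 left).
August has 31 days (191 left).
September has 30 days (161 left).
October has 31 days (130 left).
November has 30 days (100 left).
December has 31 days (69 left).
January has 31 days (38 left).
February has 28 days (10 left).
10 days into March → 10 March 2030.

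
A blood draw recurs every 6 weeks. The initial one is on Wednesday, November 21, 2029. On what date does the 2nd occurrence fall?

The 2nd occurrence is 1 interval after the first: 1 × 42 = 42 days after November 21, 2029.
November has 30 days — 9 days to the end of November leaves 33.
December has 31 days (2 left).
2 days into January → January 2, 2030.

January 2, 2030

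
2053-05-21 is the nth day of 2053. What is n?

Days in months before May: 31 + 28 + 31 + 30 = 120.
Plus 21 days into May → day 141.

141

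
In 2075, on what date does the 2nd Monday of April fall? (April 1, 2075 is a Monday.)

2075-04-08

April 2075 begins on a Monday, so the first Monday is April 1.
The 2nd Monday is 1 weeks later: 1 + 7 = 8.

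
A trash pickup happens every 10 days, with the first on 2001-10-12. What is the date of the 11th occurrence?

2002-01-20

The 11th occurrence is 10 intervals after the first: 10 × 10 = 100 days after 2001-10-12.
October has 31 days — 19 days to the end of October leaves 81.
November has 30 days (51 left).
December has 31 days (20 left).
20 days into January → 2002-01-20.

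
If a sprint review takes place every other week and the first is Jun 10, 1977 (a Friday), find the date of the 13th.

The 13th occurrence is 12 intervals after the first: 12 × 14 = 168 days after Jun 10, 1977.
Jun has 30 days — 20 days to the end of Jun leaves 148.
Jul has 31 days (117 left).
Aug has 31 days (86 left).
Sep has 30 days (56 left).
Oct has 31 days (25 left).
25 days into Nov → Nov 25, 1977.

Nov 25, 1977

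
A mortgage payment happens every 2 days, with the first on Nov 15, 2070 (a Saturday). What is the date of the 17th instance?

The 17th occurrence is 16 intervals after the first: 16 × 2 = 32 days after Nov 15, 2070.
Nov has 30 days — 15 days to the end of Nov leaves 17.
17 days into Dec → Dec 17, 2070.

Dec 17, 2070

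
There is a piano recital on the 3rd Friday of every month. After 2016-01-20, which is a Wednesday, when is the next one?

2016-02-19

January 2016 starts on a Friday; its first Friday is the 1st, so the 3rd Friday is the 15th — 2016-01-15.
That is not after 2016-01-20, so look at February 2016.
February 2016 starts on a Monday; its first Friday is the 5th, so the 3rd Friday is the 19th — 2016-02-19.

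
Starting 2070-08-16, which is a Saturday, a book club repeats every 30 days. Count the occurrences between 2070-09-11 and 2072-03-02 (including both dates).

18

Occurrences land 30·i days after 2070-08-16 for i = 0, 1, 2, …
2070-09-11 is 26 days after the start; 26 ÷ 30 = 0 remainder 26; since the remainder is 26, round up to i = 1. First occurrence in the window: #2 on 2070-09-15 (1×30 = 30 days in).
2072-03-02 is 564 days after the start; 564 ÷ 30 = 18 remainder 24. Last occurrence in the window: #19 on 2072-02-07.
Occurrences #2 through #19: 18 in total.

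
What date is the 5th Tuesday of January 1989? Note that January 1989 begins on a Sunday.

January 1989 begins on a Sunday, so the first Tuesday is January 3 (2 days later).
The 5th Tuesday is 4 weeks later: 3 + 28 = 31.

1989-01-31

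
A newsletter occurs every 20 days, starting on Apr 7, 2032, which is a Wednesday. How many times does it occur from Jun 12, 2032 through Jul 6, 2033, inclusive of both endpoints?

Occurrences land 20·i days after Apr 7, 2032 for i = 0, 1, 2, …
Jun 12, 2032 is 66 days after the start; 66 ÷ 20 = 3 remainder 6; since the remainder is 6, round up to i = 4. First occurrence in the window: #5 on Jun 26, 2032 (4×20 = 80 days in).
Jul 6, 2033 is 455 days after the start; 455 ÷ 20 = 22 remainder 15. Last occurrence in the window: #23 on Jun 21, 2033.
Occurrences #5 through #23: 19 in total.

19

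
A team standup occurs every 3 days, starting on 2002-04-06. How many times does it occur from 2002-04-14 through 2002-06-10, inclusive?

19

Occurrences land 3·i days after 2002-04-06 for i = 0, 1, 2, …
2002-04-14 is 8 days after the start; 8 ÷ 3 = 2 remainder 2; since the remainder is 2, round up to i = 3. First occurrence in the window: #4 on 2002-04-15 (3×3 = 9 days in).
2002-06-10 is 65 days after the start; 65 ÷ 3 = 21 remainder 2. Last occurrence in the window: #22 on 2002-06-08.
Occurrences #4 through #22: 19 in total.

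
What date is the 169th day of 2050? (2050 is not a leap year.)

2050-06-18

January has 31 days (169 − 31 = 138 remain).
February has 28 days (138 − 28 = 110 remain).
March has 31 days (110 − 31 = 79 remain).
April has 30 days (79 − 30 = 49 remain).
May has 31 days (49 − 31 = 18 remain).
18 into June → June 18.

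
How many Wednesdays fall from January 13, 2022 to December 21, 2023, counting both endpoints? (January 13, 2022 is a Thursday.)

101

January 13, 2022 is a Thursday; the first Wednesday on or after it is January 19, 2022 (6 days later).
From January 19, 2022 to December 21, 2023: 346 + 355 = 701 days (rest of 2022, to December 21, 2023 in 2023).
701 ÷ 7 = 100 full weeks with remainder 1, so 100 more Wednesdays after the first → 101.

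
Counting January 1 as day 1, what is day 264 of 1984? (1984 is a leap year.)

Jan has 31 days (264 − 31 = 233 remain).
Feb has 29 days (233 − 29 = 204 remain).
Mar has 31 days (204 − 31 = 173 remain).
Apr has 30 days (173 − 30 = 143 remain).
May has 31 days (143 − 31 = 112 remain).
Jun has 30 days (112 − 30 = 82 remain).
Jul has 31 days (82 − 31 = 51 remain).
Aug has 31 days (51 − 31 = 20 remain).
20 into Sep → Sep 20.

Sep 20, 1984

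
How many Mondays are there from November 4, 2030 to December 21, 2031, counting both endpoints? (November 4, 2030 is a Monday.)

November 4, 2030 is a Monday; the first Monday on or after it is November 4, 2030.
From November 4, 2030 to December 21, 2031: 57 + 355 = 412 days (rest of 2030, to December 21, 2031 in 2031).
412 ÷ 7 = 58 full weeks with remainder 6, so 58 more Mondays after the first → 59.

59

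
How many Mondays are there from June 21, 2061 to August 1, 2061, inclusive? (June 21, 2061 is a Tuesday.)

6

June 21, 2061 is a Tuesday; the first Monday on or after it is June 27, 2061 (6 days later).
From June 27, 2061 to August 1, 2061: 3 + 31 + 1 = 35 days (rest of June, July, August).
35 ÷ 7 = 5 full weeks with remainder 0, so 5 more Mondays after the first → 6.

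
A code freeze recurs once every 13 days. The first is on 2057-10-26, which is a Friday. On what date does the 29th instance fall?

The 29th occurrence is 28 intervals after the first: 28 × 13 = 364 days after 2057-10-26.
October has 31 days — 5 days to the end of October leaves 359.
November has 30 days (329 left).
December has 31 days (298 left).
January has 31 days (267 left).
February has 28 days (239 left).
March has 31 days (208 left).
April has 30 days (178 left).
May has 31 days (147 left).
June has 30 days (117 left).
July has 31 days (86 left).
August has 31 days (55 left).
September has 30 days (25 left).
25 days into October → 2058-10-25.

2058-10-25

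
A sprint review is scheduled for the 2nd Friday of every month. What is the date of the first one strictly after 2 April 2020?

April 2020 starts on a Wednesday; its first Friday is the 3rd, so the 2nd Friday is the 10th — 10 April 2020.
10 April 2020 is after 2 April 2020, so that is the next one.

10 April 2020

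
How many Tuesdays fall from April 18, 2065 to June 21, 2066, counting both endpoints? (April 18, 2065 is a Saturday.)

April 18, 2065 is a Saturday; the first Tuesday on or after it is April 21, 2065 (3 days later).
From April 21, 2065 to June 21, 2066: 254 + 172 = 426 days (rest of 2065, to June 21, 2066 in 2066).
426 ÷ 7 = 60 full weeks with remainder 6, so 60 more Tuesdays after the first → 61.

61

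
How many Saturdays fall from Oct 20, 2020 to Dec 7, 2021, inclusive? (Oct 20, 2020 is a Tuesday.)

Oct 20, 2020 is a Tuesday; the first Saturday on or after it is Oct 24, 2020 (4 days later).
From Oct 24, 2020 to Dec 7, 2021: 68 + 341 = 409 days (rest of 2020, to Dec 7, 2021 in 2021).
409 ÷ 7 = 58 full weeks with remainder 3, so 58 more Saturdays after the first → 59.

59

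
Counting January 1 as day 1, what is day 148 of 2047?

Jan has 31 days (148 − 31 = 117 remain).
Feb has 28 days (117 − 28 = 89 remain).
Mar has 31 days (89 − 31 = 58 remain).
Apr has 30 days (58 − 30 = 28 remain).
28 into May → May 28.

May 28, 2047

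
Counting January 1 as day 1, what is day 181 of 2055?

June 30, 2055

January has 31 days (181 − 31 = 150 remain).
February has 28 days (150 − 28 = 122 remain).
March has 31 days (122 − 31 = 91 remain).
April has 30 days (91 − 30 = 61 remain).
May has 31 days (61 − 31 = 30 remain).
30 into June → June 30.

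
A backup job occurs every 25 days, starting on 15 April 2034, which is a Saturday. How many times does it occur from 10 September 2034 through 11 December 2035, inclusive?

Occurrences land 25·i days after 15 April 2034 for i = 0, 1, 2, …
10 September 2034 is 148 days after the start; 148 ÷ 25 = 5 remainder 23; since the remainder is 23, round up to i = 6. First occurrence in the window: #7 on 12 September 2034 (6×25 = 150 days in).
11 December 2035 is 605 days after the start; 605 ÷ 25 = 24 remainder 5. Last occurrence in the window: #25 on 6 December 2035.
Occurrences #7 through #25: 19 in total.

19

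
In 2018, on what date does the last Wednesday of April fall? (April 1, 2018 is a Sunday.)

25 April 2018

April 2018 begins on a Sunday, so the first Wednesday is April 4 (3 days later).
April 2018 has 30 days. Adding weeks: 4, 11, 18, 25 — the last one ≤ 30 is the 25th.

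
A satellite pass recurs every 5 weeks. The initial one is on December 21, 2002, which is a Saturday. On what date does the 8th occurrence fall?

The 8th occurrence is 7 intervals after the first: 7 × 35 = 245 days after December 21, 2002.
December has 31 days — 10 days to the end of December leaves 235.
January has 31 days (204 left).
February has 28 days (176 left).
March has 31 days (145 left).
April has 30 days (115 left).
May has 31 days (84 left).
June has 30 days (54 left).
July has 31 days (23 left).
23 days into August → August 23, 2003.

August 23, 2003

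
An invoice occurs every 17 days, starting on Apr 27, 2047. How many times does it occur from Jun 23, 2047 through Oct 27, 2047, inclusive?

Occurrences land 17·i days after Apr 27, 2047 for i = 0, 1, 2, …
Jun 23, 2047 is 57 days after the start; 57 ÷ 17 = 3 remainder 6; since the remainder is 6, round up to i = 4. First occurrence in the window: #5 on Jul 4, 2047 (4×17 = 68 days in).
Oct 27, 2047 is 183 days after the start; 183 ÷ 17 = 10 remainder 13. Last occurrence in the window: #11 on Oct 14, 2047.
Occurrences #5 through #11: 7 in total.

7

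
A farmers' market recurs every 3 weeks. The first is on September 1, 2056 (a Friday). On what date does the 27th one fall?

March 1, 2058

The 27th occurrence is 26 intervals after the first: 26 × 21 = 546 days after September 1, 2056.
September has 30 days — 29 days to the end of September leaves 517.
From end of September to end of 2056 is 92 days (425 left).
2057 has 365 days (60 left).
January has 31 days (29 left).
February has 28 days (1 left).
1 day into March → March 1, 2058.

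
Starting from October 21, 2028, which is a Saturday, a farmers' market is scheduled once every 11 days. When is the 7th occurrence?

The 7th occurrence is 6 intervals after the first: 6 × 11 = 66 days after October 21, 2028.
October has 31 days — 10 days to the end of October leaves 56.
November has 30 days (26 left).
26 days into December → December 26, 2028.

December 26, 2028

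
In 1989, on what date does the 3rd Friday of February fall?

1989-02-17

February 1989 begins on a Wednesday, so the first Friday is February 3 (2 days later).
The 3rd Friday is 2 weeks later: 3 + 14 = 17.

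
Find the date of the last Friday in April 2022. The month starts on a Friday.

2022-04-29

April 2022 begins on a Friday, so the first Friday is April 1.
April 2022 has 30 days. Adding weeks: 1, 8, 15, 22, 29 — the last one ≤ 30 is the 29th.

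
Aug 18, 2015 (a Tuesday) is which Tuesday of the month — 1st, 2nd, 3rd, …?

3rd

Day 18 falls in week ⌈18/7⌉ of the month.
Days 1–7 hold the 1st Tuesday, 8–14 the 2nd, 15–21 the 3rd, 22–28 the 4th, 29–31 the 5th.
18 is in the range for the 3rd.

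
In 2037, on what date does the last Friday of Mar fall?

The first Friday of Mar 2037 is Mar 6.
Mar 2037 has 31 days. Adding weeks: 6, 13, 20, 27 — the last one ≤ 31 is the 27th.

Mar 27, 2037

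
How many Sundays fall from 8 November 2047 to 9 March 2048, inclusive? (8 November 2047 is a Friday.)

8 November 2047 is a Friday; the first Sunday on or after it is 10 November 2047 (2 days later).
From 10 November 2047 to 9 March 2048: 20 + 31 + 31 + 29 + 9 = 120 days (rest of November, December, January, February, March).
120 ÷ 7 = 17 full weeks with remainder 1, so 17 more Sundays after the first → 18.

18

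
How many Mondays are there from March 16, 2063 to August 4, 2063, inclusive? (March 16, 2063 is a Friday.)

20

March 16, 2063 is a Friday; the first Monday on or after it is March 19, 2063 (3 days later).
From March 19, 2063 to August 4, 2063: 12 + 30 + 31 + 30 + 31 + 4 = 138 days (rest of March, April, May, June, July, August).
138 ÷ 7 = 19 full weeks with remainder 5, so 19 more Mondays after the first → 20.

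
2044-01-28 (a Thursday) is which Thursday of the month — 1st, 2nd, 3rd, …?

4th

Day 28 falls in week ⌈28/7⌉ of the month.
Days 1–7 hold the 1st Thursday, 8–14 the 2nd, 15–21 the 3rd, 22–28 the 4th, 29–31 the 5th.
28 is in the range for the 4th.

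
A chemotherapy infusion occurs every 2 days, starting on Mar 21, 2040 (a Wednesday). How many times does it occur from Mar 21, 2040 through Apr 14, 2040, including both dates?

Occurrences land 2·i days after Mar 21, 2040 for i = 0, 1, 2, …
The window opens on the start date, so the first occurrence inside is #1 on Mar 21, 2040.
Apr 14, 2040 is 24 days after the start; 24 ÷ 2 = 12 remainder 0. Last occurrence in the window: #13 on Apr 14, 2040.
Occurrences #1 through #13: 13 in total.

13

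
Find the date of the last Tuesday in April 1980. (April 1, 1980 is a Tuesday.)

April 1980 begins on a Tuesday, so the first Tuesday is April 1.
April 1980 has 30 days. Adding weeks: 1, 8, 15, 22, 29 — the last one ≤ 30 is the 29th.

29 April 1980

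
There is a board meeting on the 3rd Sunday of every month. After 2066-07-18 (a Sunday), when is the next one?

2066-08-15

July 2066 starts on a Thursday; its first Sunday is the 4th, so the 3rd Sunday is the 18th — 2066-07-18.
That is not after 2066-07-18, so look at August 2066.
August 2066 starts on a Sunday; its first Sunday is the 1st, so the 3rd Sunday is the 15th — 2066-08-15.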